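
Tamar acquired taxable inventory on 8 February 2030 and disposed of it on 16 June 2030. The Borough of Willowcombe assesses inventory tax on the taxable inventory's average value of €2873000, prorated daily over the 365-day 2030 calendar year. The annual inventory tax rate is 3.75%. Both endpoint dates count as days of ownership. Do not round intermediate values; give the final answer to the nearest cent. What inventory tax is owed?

€38077.09

Days held (8 February – 16 June 2030): 129 out of 365
Tax = €2873000 × 3.75% × 129/365 = €38077.0890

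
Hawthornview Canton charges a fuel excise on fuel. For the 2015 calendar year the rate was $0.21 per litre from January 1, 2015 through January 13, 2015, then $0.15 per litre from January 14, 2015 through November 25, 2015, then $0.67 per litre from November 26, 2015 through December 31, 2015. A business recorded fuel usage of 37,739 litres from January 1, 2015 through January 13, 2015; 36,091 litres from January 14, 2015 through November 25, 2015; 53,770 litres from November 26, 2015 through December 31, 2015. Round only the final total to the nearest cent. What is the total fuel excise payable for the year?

January 1 – January 13, 2015: 37,739 litres at $0.21/litre → $7,925.19
January 14 – November 25, 2015: 36,091 litres at $0.15/litre → $5,413.65
November 26 – December 31, 2015: 53,770 litres at $0.67/litre → $36,025.90

$49,364.74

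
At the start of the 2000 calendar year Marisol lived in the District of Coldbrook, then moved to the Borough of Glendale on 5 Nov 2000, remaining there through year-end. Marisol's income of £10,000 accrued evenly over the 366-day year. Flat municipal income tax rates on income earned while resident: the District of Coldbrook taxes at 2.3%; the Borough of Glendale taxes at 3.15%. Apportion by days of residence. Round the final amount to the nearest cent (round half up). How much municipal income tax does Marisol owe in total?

£243.24

The District of Coldbrook, 1 Jan – 4 Nov 2000: 309 days → £10,000 × 2.3% × 309/366 = £194.1803
The Borough of Glendale, 5 Nov – 31 Dec 2000: 57 days → £10,000 × 3.15% × 57/366 = £49.0574
Total = £243.2377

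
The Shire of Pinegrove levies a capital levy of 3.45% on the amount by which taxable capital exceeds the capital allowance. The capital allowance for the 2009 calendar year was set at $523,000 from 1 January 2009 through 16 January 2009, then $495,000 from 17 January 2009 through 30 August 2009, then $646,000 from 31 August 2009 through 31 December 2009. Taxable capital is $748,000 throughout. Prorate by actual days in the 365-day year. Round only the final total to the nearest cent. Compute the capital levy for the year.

1 January – 16 January 2009: 16 days, exemption $523,000 → ($748,000 − $523,000) × 3.45% × 16/365 = $340.2740
17 January – 30 August 2009: 226 days, exemption $495,000 → ($748,000 − $495,000) × 3.45% × 226/365 = $5,404.4959
31 August – 31 December 2009: 123 days, exemption $646,000 → ($748,000 − $646,000) × 3.45% × 123/365 = $1,185.8548
Total = $6,930.6247

$6,930.62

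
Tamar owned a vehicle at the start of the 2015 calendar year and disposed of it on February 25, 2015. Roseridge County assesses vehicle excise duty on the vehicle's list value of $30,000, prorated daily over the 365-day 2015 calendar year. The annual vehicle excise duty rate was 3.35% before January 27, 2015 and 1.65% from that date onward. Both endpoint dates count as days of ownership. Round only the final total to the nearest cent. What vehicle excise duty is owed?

January 1 – January 26, 2015: 26 days at 3.35% → $30,000 × 3.35% × 26/365 = $71.5890
January 27 – February 25, 2015: 30 days at 1.65% → $30,000 × 1.65% × 30/365 = $40.6849
Total = $112.2740

$112.27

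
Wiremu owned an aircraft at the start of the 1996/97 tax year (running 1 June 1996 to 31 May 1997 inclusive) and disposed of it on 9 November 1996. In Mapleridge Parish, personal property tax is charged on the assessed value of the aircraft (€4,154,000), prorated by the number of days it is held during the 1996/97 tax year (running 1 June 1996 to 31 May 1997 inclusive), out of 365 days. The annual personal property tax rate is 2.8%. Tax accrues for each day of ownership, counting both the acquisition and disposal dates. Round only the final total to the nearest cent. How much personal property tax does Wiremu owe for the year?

€51,623.41

Days held (1 June – 9 November 1996): 162 out of 365
Tax = €4,154,000 × 2.8% × 162/365 = €51,623.4082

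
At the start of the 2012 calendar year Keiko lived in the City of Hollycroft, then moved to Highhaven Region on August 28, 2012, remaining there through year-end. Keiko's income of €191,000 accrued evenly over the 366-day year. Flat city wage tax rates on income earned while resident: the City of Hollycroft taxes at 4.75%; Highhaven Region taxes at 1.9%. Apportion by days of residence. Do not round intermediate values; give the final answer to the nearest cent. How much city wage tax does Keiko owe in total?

€7,198.51

The City of Hollycroft, January 1 – August 27, 2012: 240 days → €191,000 × 4.75% × 240/366 = €5,949.1803
Highhaven Region, August 28 – December 31, 2012: 126 days → €191,000 × 1.9% × 126/366 = €1,249.3279
Total = €7,198.5082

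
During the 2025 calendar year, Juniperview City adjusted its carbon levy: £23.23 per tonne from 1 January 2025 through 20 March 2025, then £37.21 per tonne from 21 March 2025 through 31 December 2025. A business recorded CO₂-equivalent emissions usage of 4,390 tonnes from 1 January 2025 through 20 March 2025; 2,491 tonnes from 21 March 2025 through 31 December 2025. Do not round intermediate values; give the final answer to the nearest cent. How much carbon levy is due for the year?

£194,669.81

1 January – 20 March 2025: 4,390 tonnes at £23.23/tonne → £101,979.70
21 March – 31 December 2025: 2,491 tonnes at £37.21/tonne → £92,690.11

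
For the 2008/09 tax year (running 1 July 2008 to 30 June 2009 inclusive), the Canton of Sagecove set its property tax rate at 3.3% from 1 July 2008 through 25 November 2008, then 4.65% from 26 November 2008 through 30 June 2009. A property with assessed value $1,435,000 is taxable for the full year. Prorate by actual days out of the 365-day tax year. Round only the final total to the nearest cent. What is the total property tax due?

$58,872.35

1 July – 25 November 2008: 148 days at 3.3% → $1,435,000 × 3.3% × 148/365 = $19,201.4795
26 November 2008 – 30 June 2009: 217 days at 4.65% → $1,435,000 × 4.65% × 217/365 = $39,670.8699
Total = $58,872.3493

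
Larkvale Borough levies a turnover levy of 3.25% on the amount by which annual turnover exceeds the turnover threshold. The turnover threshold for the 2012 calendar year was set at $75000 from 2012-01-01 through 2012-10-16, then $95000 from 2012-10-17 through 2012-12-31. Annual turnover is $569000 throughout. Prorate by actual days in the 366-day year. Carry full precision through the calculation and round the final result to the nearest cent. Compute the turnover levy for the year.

2012-01-01 to 2012-10-16: 290 days, exemption $75000 → ($569000 − $75000) × 3.25% × 290/366 = $12721.1749
2012-10-17 to 2012-12-31: 76 days, exemption $95000 → ($569000 − $95000) × 3.25% × 76/366 = $3198.8525
Total = $15920.0273

$15920.03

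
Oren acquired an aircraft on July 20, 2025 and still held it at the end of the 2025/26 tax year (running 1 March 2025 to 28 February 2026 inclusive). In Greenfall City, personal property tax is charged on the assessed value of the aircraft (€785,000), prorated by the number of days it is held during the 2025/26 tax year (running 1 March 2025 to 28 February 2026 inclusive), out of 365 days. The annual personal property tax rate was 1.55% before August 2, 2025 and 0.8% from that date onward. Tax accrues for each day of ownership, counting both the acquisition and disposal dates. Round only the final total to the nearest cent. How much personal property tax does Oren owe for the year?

July 20 – August 1, 2025: 13 days at 1.55% → €785,000 × 1.55% × 13/365 = €433.3630
August 2, 2025 – February 28, 2026: 211 days at 0.8% → €785,000 × 0.8% × 211/365 = €3,630.3562
Total = €4,063.7192

€4,063.72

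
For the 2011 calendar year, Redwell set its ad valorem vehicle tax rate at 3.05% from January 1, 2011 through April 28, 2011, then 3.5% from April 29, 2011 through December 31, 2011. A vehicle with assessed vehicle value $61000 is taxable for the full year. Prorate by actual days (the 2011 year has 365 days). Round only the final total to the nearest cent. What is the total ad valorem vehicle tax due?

January 1 – April 28, 2011: 118 days at 3.05% → $61000 × 3.05% × 118/365 = $601.4767
April 29 – December 31, 2011: 247 days at 3.5% → $61000 × 3.5% × 247/365 = $1444.7808
Total = $2046.2575

$2046.26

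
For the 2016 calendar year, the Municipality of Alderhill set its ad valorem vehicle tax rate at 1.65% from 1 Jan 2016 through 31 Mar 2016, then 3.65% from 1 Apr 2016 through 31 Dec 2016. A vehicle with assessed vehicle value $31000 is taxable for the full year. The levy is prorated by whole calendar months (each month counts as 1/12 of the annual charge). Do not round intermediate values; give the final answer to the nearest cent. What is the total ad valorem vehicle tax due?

1 Jan – 31 Mar 2016: 3 months at 1.65% → $31000 × 1.65% × 3/12 = $127.8750
1 Apr – 31 Dec 2016: 9 months at 3.65% → $31000 × 3.65% × 9/12 = $848.6250
Total = $976.5000

$976.50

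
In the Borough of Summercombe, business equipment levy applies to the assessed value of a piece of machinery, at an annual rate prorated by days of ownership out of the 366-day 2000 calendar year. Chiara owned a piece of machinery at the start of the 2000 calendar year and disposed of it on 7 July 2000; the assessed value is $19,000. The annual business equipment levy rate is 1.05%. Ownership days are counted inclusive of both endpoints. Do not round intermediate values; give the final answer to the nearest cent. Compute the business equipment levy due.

Days held (1 January – 7 July 2000): 189 out of 366
Tax = $19,000 × 1.05% × 189/366 = $103.0205

$103.02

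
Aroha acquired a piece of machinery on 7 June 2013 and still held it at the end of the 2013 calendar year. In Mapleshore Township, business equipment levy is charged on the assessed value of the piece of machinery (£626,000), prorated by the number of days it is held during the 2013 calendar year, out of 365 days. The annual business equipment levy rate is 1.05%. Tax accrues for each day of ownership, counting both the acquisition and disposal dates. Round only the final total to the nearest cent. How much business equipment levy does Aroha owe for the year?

Days held (7 June – 31 December 2013): 208 out of 365
Tax = £626,000 × 1.05% × 208/365 = £3,745.7096

£3,745.71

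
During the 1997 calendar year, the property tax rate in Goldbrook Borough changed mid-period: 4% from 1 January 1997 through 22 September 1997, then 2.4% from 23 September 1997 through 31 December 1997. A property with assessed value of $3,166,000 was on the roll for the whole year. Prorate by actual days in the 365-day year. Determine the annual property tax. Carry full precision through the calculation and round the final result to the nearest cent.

1 January – 22 September 1997: 265 days at 4% → $3,166,000 × 4% × 265/365 = $91,944.1096
23 September – 31 December 1997: 100 days at 2.4% → $3,166,000 × 2.4% × 100/365 = $20,817.5342
Total = $112,761.6438

$112,761.64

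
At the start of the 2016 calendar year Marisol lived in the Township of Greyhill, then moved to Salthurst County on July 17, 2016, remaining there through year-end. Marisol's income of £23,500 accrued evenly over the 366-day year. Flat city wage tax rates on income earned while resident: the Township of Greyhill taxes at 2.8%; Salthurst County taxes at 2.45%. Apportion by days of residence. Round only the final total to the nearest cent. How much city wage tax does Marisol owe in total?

The Township of Greyhill, January 1 – July 16, 2016: 198 days → £23,500 × 2.8% × 198/366 = £355.9672
Salthurst County, July 17 – December 31, 2016: 168 days → £23,500 × 2.45% × 168/366 = £264.2787
Total = £620.2459

£620.25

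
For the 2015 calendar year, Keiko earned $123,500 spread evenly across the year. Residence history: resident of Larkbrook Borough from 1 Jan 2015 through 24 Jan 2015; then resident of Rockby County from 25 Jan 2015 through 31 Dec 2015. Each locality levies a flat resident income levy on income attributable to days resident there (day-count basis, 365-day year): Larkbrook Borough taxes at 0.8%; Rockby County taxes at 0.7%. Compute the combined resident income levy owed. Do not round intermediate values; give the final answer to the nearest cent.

Larkbrook Borough, 1 Jan – 24 Jan 2015: 24 days → $123,500 × 0.8% × 24/365 = $64.9644
Rockby County, 25 Jan – 31 Dec 2015: 341 days → $123,500 × 0.7% × 341/365 = $807.6562
Total = $872.6205

$872.62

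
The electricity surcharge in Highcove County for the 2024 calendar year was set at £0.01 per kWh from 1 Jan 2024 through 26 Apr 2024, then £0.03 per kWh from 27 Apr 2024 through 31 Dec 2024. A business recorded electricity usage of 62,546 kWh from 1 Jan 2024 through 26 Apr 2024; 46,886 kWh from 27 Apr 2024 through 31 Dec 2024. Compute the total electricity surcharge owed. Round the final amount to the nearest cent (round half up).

1 Jan – 26 Apr 2024: 62,546 kWh at £0.01/kWh → £625.46
27 Apr – 31 Dec 2024: 46,886 kWh at £0.03/kWh → £1,406.58

£2,032.04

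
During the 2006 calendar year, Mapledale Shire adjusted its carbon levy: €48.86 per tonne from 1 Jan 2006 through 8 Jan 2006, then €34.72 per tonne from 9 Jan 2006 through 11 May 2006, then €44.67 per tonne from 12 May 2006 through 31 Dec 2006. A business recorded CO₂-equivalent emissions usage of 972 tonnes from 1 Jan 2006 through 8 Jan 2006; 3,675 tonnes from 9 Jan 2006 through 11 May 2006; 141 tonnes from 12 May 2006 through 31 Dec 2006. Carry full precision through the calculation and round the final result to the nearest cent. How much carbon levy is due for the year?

€181,386.39

1 Jan – 8 Jan 2006: 972 tonnes at €48.86/tonne → €47,491.92
9 Jan – 11 May 2006: 3,675 tonnes at €34.72/tonne → €127,596.00
12 May – 31 Dec 2006: 141 tonnes at €44.67/tonne → €6,298.47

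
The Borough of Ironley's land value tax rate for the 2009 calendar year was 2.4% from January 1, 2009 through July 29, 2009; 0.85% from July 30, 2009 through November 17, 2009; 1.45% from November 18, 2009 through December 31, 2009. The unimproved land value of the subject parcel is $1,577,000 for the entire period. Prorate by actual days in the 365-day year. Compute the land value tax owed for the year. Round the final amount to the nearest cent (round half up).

January 1 – July 29, 2009: 210 days at 2.4% → $1,577,000 × 2.4% × 210/365 = $21,775.5616
July 30 – November 17, 2009: 111 days at 0.85% → $1,577,000 × 0.85% × 111/365 = $4,076.4370
November 18 – December 31, 2009: 44 days at 1.45% → $1,577,000 × 1.45% × 44/365 = $2,756.5096
Total = $28,608.5082

$28,608.51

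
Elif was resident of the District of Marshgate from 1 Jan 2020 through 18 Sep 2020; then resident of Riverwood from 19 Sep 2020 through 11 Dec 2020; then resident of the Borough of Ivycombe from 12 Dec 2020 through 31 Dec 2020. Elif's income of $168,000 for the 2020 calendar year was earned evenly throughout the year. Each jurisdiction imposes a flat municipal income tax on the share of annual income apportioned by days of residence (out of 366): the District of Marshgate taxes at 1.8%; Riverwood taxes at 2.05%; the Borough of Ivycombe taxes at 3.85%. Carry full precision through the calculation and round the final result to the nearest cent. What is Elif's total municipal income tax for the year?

$3,308.59

The District of Marshgate, 1 Jan – 18 Sep 2020: 262 days → $168,000 × 1.8% × 262/366 = $2,164.7213
Riverwood, 19 Sep – 11 Dec 2020: 84 days → $168,000 × 2.05% × 84/366 = $790.4262
The Borough of Ivycombe, 12 Dec – 31 Dec 2020: 20 days → $168,000 × 3.85% × 20/366 = $353.4426
Total = $3,308.5902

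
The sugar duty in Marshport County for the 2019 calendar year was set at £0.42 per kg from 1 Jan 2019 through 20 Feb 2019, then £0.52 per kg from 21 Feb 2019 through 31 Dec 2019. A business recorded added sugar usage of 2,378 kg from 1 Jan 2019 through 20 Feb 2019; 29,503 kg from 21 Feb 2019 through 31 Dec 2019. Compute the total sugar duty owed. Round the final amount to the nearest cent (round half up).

£16340.32

1 Jan – 20 Feb 2019: 2,378 kg at £0.42/kg → £998.76
21 Feb – 31 Dec 2019: 29,503 kg at £0.52/kg → £15341.56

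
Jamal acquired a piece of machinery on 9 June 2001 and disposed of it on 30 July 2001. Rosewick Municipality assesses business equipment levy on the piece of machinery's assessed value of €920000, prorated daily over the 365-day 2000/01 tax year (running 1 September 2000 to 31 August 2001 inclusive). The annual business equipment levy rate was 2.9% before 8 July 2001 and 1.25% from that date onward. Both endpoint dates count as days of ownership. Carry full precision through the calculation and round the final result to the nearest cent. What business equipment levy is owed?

9 June – 7 July 2001: 29 days at 2.9% → €920000 × 2.9% × 29/365 = €2119.7808
8 July – 30 July 2001: 23 days at 1.25% → €920000 × 1.25% × 23/365 = €724.6575
Total = €2844.4384

€2844.44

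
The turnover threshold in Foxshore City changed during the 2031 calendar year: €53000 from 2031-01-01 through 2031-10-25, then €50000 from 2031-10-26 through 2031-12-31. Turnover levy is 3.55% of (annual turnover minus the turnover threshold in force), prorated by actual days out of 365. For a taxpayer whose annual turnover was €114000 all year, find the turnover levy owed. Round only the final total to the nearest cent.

2031-01-01 to 2031-10-25: 298 days, exemption €53000 → (€114000 − €53000) × 3.55% × 298/365 = €1767.9973
2031-10-26 to 2031-12-31: 67 days, exemption €50000 → (€114000 − €50000) × 3.55% × 67/365 = €417.0521
Total = €2185.0493

€2185.05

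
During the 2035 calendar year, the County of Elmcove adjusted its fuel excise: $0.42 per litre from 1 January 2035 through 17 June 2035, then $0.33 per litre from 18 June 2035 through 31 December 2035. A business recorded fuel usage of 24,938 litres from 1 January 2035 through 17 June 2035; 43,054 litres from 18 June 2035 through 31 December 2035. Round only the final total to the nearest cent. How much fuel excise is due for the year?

$24,681.78

1 January – 17 June 2035: 24,938 litres at $0.42/litre → $10,473.96
18 June – 31 December 2035: 43,054 litres at $0.33/litre → $14,207.82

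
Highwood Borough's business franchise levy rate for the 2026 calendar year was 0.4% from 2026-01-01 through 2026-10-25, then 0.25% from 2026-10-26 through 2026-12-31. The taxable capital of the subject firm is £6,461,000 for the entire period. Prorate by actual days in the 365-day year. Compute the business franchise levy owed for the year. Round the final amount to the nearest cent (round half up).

2026-01-01 to 2026-10-25: 298 days at 0.4% → £6,461,000 × 0.4% × 298/365 = £21,100.0329
2026-10-26 to 2026-12-31: 67 days at 0.25% → £6,461,000 × 0.25% × 67/365 = £2,964.9795
Total = £24,065.0123

£24,065.01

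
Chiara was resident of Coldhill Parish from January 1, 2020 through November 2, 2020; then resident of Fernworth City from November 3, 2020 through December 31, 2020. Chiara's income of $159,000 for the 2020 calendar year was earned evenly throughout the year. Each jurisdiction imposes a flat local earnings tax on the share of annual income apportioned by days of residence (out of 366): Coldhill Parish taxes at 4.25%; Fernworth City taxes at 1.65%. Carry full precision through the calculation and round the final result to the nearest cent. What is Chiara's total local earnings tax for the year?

$6,091.09

Coldhill Parish, January 1 – November 2, 2020: 307 days → $159,000 × 4.25% × 307/366 = $5,668.1762
Fernworth City, November 3 – December 31, 2020: 59 days → $159,000 × 1.65% × 59/366 = $422.9139
Total = $6,091.0902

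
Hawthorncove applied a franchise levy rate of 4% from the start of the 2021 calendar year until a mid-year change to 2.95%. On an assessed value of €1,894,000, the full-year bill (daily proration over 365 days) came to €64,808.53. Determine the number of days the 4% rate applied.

Let d = days at the first rate; then 365 − d days at the second rate.
€1,894,000 × [4%·d + 2.95%·(365−d)] / 365 = €64,808.53
Solving gives d = 164, so the new rate took effect on 14 Jun 2021.

164 days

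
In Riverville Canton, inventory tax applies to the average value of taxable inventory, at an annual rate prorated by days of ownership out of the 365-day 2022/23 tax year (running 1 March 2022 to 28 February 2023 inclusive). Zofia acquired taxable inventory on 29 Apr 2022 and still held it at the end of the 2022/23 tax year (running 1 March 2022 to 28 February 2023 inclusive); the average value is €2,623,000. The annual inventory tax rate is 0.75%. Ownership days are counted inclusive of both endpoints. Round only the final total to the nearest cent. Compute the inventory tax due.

Days held (29 Apr 2022 – 28 Feb 2023): 306 out of 365
Tax = €2,623,000 × 0.75% × 306/365 = €16,492.5616

€16,492.56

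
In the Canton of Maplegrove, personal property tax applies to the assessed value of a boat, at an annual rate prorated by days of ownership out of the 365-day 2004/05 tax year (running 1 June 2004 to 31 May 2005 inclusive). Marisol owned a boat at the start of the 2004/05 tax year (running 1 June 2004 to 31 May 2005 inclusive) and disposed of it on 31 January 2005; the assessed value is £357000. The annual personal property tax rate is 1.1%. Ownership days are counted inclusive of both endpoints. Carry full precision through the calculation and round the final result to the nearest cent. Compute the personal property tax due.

Days held (1 June 2004 – 31 January 2005): 245 out of 365
Tax = £357000 × 1.1% × 245/365 = £2635.9315

£2635.93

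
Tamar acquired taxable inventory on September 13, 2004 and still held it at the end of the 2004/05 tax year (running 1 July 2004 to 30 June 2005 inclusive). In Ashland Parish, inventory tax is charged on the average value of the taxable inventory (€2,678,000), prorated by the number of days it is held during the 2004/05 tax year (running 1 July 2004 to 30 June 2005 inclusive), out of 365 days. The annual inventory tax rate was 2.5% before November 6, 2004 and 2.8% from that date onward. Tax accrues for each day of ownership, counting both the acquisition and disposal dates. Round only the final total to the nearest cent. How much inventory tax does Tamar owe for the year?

€58,593.17

September 13 – November 5, 2004: 54 days at 2.5% → €2,678,000 × 2.5% × 54/365 = €9,904.9315
November 6, 2004 – June 30, 2005: 237 days at 2.8% → €2,678,000 × 2.8% × 237/365 = €48,688.2411
Total = €58,593.1726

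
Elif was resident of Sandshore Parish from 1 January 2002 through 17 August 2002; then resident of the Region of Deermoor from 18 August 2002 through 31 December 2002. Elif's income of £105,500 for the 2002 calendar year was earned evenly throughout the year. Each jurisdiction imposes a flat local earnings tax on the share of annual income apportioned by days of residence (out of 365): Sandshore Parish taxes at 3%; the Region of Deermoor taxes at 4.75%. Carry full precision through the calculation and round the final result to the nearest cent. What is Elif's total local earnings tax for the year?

Sandshore Parish, 1 January – 17 August 2002: 229 days → £105,500 × 3% × 229/365 = £1,985.7123
The Region of Deermoor, 18 August – 31 December 2002: 136 days → £105,500 × 4.75% × 136/365 = £1,867.2055
Total = £3,852.9178

£3,852.92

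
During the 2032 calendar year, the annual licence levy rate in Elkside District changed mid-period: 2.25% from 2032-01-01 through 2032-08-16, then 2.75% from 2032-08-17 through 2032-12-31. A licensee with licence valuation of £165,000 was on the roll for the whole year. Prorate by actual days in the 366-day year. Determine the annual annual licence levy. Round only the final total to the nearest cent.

2032-01-01 to 2032-08-16: 229 days at 2.25% → £165,000 × 2.25% × 229/366 = £2,322.8484
2032-08-17 to 2032-12-31: 137 days at 2.75% → £165,000 × 2.75% × 137/366 = £1,698.4631
Total = £4,021.3115

£4,021.31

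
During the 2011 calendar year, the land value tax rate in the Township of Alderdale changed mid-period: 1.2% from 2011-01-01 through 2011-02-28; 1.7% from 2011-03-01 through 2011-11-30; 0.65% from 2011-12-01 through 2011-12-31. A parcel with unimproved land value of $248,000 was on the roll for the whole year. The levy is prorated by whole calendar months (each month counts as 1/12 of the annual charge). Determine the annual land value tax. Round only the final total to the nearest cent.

$3,792.33

2011-01-01 to 2011-02-28: 2 months at 1.2% → $248,000 × 1.2% × 2/12 = $496.0000
2011-03-01 to 2011-11-30: 9 months at 1.7% → $248,000 × 1.7% × 9/12 = $3,162.0000
2011-12-01 to 2011-12-31: 1 month at 0.65% → $248,000 × 0.65% × 1/12 = $134.3333
Total = $3,792.3333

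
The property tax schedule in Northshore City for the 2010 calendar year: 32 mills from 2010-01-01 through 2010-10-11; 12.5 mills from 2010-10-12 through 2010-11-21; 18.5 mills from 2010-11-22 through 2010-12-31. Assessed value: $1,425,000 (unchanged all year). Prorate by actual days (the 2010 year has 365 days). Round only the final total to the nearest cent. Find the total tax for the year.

2010-01-01 to 2010-10-11: 284 days at 32 mills → $1,425,000 × 3.2% × 284/365 = $35,480.5479
2010-10-12 to 2010-11-21: 41 days at 12.5 mills → $1,425,000 × 1.25% × 41/365 = $2,000.8562
2010-11-22 to 2010-12-31: 40 days at 18.5 mills → $1,425,000 × 1.85% × 40/365 = $2,889.0411
Total = $40,370.4452

$40,370.45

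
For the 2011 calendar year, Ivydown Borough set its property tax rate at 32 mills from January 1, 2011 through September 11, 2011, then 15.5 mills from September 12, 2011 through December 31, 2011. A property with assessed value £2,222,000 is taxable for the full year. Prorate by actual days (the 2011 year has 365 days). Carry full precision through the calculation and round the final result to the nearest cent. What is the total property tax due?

£59,954.43

January 1 – September 11, 2011: 254 days at 32 mills → £2,222,000 × 3.2% × 254/365 = £49,480.5918
September 12 – December 31, 2011: 111 days at 15.5 mills → £2,222,000 × 1.55% × 111/365 = £10,473.8384
Total = £59,954.4301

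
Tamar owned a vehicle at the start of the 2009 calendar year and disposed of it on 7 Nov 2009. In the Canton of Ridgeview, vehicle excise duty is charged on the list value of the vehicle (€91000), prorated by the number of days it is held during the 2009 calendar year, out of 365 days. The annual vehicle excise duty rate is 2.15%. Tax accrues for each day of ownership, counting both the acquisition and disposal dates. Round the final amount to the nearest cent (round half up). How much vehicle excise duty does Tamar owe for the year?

Days held (1 Jan – 7 Nov 2009): 311 out of 365
Tax = €91000 × 2.15% × 311/365 = €1667.0452

€1667.05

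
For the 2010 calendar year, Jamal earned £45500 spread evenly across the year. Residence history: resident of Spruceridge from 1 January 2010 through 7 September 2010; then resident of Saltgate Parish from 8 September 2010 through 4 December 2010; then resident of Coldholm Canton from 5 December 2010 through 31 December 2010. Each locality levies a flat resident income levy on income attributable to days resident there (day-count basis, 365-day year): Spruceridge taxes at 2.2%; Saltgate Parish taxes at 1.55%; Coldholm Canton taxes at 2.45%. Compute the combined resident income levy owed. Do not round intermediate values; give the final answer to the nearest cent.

Spruceridge, 1 January – 7 September 2010: 250 days → £45500 × 2.2% × 250/365 = £685.6164
Saltgate Parish, 8 September – 4 December 2010: 88 days → £45500 × 1.55% × 88/365 = £170.0329
Coldholm Canton, 5 December – 31 December 2010: 27 days → £45500 × 2.45% × 27/365 = £82.4610
Total = £938.1103

£938.11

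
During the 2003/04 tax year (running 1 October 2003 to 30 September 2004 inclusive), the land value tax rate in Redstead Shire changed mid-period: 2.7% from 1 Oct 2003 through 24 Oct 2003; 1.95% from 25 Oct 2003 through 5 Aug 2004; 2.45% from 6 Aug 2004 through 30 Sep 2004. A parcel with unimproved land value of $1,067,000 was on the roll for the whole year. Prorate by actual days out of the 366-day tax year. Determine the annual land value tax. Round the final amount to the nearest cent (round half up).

$22,147.54

1 Oct – 24 Oct 2003: 24 days at 2.7% → $1,067,000 × 2.7% × 24/366 = $1,889.1148
25 Oct 2003 – 5 Aug 2004: 286 days at 1.95% → $1,067,000 × 1.95% × 286/366 = $16,258.6311
6 Aug – 30 Sep 2004: 56 days at 2.45% → $1,067,000 × 2.45% × 56/366 = $3,999.7923
Total = $22,147.5383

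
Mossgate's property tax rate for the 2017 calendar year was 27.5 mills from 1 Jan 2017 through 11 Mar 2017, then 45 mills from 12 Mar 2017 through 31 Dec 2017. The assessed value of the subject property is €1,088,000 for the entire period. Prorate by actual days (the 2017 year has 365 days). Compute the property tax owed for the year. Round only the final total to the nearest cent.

1 Jan – 11 Mar 2017: 70 days at 27.5 mills → €1,088,000 × 2.75% × 70/365 = €5,738.0822
12 Mar – 31 Dec 2017: 295 days at 45 mills → €1,088,000 × 4.5% × 295/365 = €39,570.4110
Total = €45,308.4932

€45,308.49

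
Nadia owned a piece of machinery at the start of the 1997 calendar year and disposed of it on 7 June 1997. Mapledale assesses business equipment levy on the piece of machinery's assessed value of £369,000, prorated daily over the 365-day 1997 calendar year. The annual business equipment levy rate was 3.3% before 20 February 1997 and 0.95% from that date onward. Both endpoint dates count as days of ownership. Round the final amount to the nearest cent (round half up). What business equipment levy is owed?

1 January – 19 February 1997: 50 days at 3.3% → £369,000 × 3.3% × 50/365 = £1,668.0822
20 February – 7 June 1997: 108 days at 0.95% → £369,000 × 0.95% × 108/365 = £1,037.2438
Total = £2,705.3260

£2,705.33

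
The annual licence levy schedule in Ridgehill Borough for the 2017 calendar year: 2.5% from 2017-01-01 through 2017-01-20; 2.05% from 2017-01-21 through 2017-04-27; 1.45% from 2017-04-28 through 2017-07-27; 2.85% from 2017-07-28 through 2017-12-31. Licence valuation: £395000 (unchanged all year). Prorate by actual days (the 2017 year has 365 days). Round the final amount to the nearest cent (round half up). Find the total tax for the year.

2017-01-01 to 2017-01-20: 20 days at 2.5% → £395000 × 2.5% × 20/365 = £541.0959
2017-01-21 to 2017-04-27: 97 days at 2.05% → £395000 × 2.05% × 97/365 = £2151.9384
2017-04-28 to 2017-07-27: 91 days at 1.45% → £395000 × 1.45% × 91/365 = £1427.9521
2017-07-28 to 2017-12-31: 157 days at 2.85% → £395000 × 2.85% × 157/365 = £4842.2671
Total = £8963.2534

£8963.25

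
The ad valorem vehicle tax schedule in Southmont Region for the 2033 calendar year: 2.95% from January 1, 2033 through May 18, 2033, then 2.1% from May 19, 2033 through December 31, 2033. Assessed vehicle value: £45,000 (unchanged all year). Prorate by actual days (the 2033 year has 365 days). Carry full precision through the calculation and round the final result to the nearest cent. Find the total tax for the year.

January 1 – May 18, 2033: 138 days at 2.95% → £45,000 × 2.95% × 138/365 = £501.9041
May 19 – December 31, 2033: 227 days at 2.1% → £45,000 × 2.1% × 227/365 = £587.7123
Total = £1,089.6164

£1,089.62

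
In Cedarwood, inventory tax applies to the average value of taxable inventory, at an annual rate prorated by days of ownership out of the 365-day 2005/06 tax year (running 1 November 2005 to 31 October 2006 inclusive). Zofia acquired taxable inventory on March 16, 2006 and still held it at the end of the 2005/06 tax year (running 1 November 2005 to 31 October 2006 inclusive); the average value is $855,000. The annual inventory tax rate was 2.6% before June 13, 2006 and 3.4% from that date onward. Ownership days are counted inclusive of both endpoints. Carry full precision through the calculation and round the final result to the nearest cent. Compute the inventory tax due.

$16,650.25

March 16 – June 12, 2006: 89 days at 2.6% → $855,000 × 2.6% × 89/365 = $5,420.4658
June 13 – October 31, 2006: 141 days at 3.4% → $855,000 × 3.4% × 141/365 = $11,229.7808
Total = $16,650.2466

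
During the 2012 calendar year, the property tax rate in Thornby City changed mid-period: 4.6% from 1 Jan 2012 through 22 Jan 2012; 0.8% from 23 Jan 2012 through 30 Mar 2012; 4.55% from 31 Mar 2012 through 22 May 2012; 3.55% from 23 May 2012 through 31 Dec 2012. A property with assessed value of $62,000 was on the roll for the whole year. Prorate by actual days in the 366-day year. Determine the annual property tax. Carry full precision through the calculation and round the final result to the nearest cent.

$2,013.14

1 Jan – 22 Jan 2012: 22 days at 4.6% → $62,000 × 4.6% × 22/366 = $171.4317
23 Jan – 30 Mar 2012: 68 days at 0.8% → $62,000 × 0.8% × 68/366 = $92.1530
31 Mar – 22 May 2012: 53 days at 4.55% → $62,000 × 4.55% × 53/366 = $408.5055
23 May – 31 Dec 2012: 223 days at 3.55% → $62,000 × 3.55% × 223/366 = $1,341.0464
Total = $2,013.1366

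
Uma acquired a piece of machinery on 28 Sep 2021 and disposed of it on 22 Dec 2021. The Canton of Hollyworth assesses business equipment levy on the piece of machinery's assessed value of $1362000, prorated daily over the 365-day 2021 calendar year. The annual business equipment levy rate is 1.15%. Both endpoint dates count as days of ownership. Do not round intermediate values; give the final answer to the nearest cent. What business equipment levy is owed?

Days held (28 Sep – 22 Dec 2021): 86 out of 365
Tax = $1362000 × 1.15% × 86/365 = $3690.4603

$3690.46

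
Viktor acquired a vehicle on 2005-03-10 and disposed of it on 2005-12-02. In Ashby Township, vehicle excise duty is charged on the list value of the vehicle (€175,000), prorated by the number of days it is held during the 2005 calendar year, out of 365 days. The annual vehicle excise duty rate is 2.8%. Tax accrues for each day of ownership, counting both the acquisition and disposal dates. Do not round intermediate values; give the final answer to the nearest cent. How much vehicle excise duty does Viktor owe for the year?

€3,597.81

Days held (2005-03-10 to 2005-12-02): 268 out of 365
Tax = €175,000 × 2.8% × 268/365 = €3,597.8082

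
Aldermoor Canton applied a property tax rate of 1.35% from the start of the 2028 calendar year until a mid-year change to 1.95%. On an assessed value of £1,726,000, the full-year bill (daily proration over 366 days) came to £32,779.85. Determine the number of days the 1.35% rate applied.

Let d = days at the first rate; then 366 − d days at the second rate.
£1,726,000 × [1.35%·d + 1.95%·(366−d)] / 366 = £32,779.85
Solving gives d = 31, so the new rate took effect on 1 February 2028.

31 days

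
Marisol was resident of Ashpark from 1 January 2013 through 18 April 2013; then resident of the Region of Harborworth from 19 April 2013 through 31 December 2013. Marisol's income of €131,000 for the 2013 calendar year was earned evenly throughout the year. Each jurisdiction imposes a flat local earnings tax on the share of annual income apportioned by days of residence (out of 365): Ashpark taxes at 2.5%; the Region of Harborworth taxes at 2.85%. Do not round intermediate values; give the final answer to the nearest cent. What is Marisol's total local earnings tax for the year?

Ashpark, 1 January – 18 April 2013: 108 days → €131,000 × 2.5% × 108/365 = €969.0411
The Region of Harborworth, 19 April – 31 December 2013: 257 days → €131,000 × 2.85% × 257/365 = €2,628.7932
Total = €3,597.8342

€3,597.83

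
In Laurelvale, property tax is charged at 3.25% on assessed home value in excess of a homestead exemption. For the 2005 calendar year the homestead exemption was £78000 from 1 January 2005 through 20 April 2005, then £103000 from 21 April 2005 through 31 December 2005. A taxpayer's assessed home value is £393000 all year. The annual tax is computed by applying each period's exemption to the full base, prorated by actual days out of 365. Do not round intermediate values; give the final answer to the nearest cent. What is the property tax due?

£9669.86

1 January – 20 April 2005: 110 days, exemption £78000 → (£393000 − £78000) × 3.25% × 110/365 = £3085.2740
21 April – 31 December 2005: 255 days, exemption £103000 → (£393000 − £103000) × 3.25% × 255/365 = £6584.5890
Total = £9669.8630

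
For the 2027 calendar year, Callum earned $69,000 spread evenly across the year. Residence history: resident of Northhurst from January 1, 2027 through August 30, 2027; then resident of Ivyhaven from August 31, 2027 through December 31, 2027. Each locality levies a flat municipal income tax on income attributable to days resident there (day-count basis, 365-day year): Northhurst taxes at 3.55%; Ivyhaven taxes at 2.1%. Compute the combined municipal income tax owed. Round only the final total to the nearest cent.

Northhurst, January 1 – August 30, 2027: 242 days → $69,000 × 3.55% × 242/365 = $1,624.0521
Ivyhaven, August 31 – December 31, 2027: 123 days → $69,000 × 2.1% × 123/365 = $488.2932
Total = $2,112.3452

$2,112.35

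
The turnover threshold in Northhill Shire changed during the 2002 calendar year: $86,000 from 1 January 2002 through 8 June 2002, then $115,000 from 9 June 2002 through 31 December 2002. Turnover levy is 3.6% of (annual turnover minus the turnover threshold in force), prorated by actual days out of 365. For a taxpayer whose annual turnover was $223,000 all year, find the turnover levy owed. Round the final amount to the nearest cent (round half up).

1 January – 8 June 2002: 159 days, exemption $86,000 → ($223,000 − $86,000) × 3.6% × 159/365 = $2,148.4603
9 June – 31 December 2002: 206 days, exemption $115,000 → ($223,000 − $115,000) × 3.6% × 206/365 = $2,194.3233
Total = $4,342.7836

$4,342.78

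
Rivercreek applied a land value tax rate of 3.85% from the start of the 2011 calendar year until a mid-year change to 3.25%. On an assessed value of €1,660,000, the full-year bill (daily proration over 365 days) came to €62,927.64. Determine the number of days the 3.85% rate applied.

Let d = days at the first rate; then 365 − d days at the second rate.
€1,660,000 × [3.85%·d + 3.25%·(365−d)] / 365 = €62,927.64
Solving gives d = 329, so the new rate took effect on 26 November 2011.

329 days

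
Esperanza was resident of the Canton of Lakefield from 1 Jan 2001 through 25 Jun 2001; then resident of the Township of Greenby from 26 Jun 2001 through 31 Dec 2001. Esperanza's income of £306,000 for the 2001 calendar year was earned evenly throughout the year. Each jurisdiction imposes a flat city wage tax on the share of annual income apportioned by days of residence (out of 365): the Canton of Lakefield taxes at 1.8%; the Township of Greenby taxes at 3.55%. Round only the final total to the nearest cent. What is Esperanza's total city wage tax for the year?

The Canton of Lakefield, 1 Jan – 25 Jun 2001: 176 days → £306,000 × 1.8% × 176/365 = £2,655.9123
The Township of Greenby, 26 Jun – 31 Dec 2001: 189 days → £306,000 × 3.55% × 189/365 = £5,624.9507
Total = £8,280.8630

£8,280.86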